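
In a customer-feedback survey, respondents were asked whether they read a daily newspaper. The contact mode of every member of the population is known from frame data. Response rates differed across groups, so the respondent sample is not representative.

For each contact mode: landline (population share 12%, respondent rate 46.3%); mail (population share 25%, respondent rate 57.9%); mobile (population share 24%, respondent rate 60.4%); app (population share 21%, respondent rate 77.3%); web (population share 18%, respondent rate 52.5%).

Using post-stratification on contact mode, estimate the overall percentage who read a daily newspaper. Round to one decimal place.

Weight each group's respondent value by its population share:
  landline: 0.12 × 46.3 = 5.556
  mail: 0.25 × 57.9 = 14.475
  mobile: 0.24 × 60.4 = 14.496
  app: 0.21 × 77.3 = 16.233
  web: 0.18 × 52.5 = 9.45
Post-stratified estimate = 60.21 → 60.2%.

60.2%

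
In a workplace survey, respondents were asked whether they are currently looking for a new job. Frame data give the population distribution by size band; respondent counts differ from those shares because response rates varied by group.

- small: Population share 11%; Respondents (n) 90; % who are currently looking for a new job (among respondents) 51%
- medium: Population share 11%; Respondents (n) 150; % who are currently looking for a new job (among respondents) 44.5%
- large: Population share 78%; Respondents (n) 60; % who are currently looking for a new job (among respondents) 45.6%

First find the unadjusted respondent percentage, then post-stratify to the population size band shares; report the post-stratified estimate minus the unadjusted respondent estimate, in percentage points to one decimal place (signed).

-0.6 percentage points

Naive respondent-only estimate (weights = respondent counts):
  (90/300)×51 + (150/300)×44.5 + (60/300)×45.6 = 46.67%
Post-stratifying to population shares instead:
  0.11×51 + 0.11×44.5 + 0.78×45.6 = 46.073%
Difference = 46.073 − 46.67 = -0.597 pp.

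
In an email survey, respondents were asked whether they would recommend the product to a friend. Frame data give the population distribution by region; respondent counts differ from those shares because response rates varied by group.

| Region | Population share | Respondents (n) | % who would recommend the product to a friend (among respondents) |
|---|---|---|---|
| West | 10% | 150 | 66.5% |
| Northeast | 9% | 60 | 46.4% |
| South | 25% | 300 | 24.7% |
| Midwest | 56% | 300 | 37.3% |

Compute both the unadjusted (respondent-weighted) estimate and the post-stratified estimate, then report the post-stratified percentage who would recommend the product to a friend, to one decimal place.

37.9%

Unadjusted (pooled respondent) estimate weights by respondent counts:
  (150/810)×66.5 + (60/810)×46.4 + (300/810)×24.7 + (300/810)×37.3 = 38.7148%
Reweighting by population region shares:
  0.1×66.5 + 0.09×46.4 + 0.25×24.7 + 0.56×37.3 = 37.889%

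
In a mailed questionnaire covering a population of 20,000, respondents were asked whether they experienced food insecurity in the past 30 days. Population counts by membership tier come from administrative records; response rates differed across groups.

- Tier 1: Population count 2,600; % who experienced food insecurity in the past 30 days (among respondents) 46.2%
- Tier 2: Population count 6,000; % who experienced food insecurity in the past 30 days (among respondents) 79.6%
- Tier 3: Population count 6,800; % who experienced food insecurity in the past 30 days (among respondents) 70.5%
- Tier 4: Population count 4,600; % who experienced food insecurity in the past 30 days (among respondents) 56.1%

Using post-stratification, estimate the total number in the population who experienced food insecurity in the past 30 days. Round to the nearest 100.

13,400

Estimated count per cell = population count × respondent percentage:
  Tier 1: 2,600 × 46.2% = 1201.2
  Tier 2: 6,000 × 79.6% = 4776
  Tier 3: 6,800 × 70.5% = 4794
  Tier 4: 4,600 × 56.1% = 2580.6
Estimated total = 13351.8 → 13,400.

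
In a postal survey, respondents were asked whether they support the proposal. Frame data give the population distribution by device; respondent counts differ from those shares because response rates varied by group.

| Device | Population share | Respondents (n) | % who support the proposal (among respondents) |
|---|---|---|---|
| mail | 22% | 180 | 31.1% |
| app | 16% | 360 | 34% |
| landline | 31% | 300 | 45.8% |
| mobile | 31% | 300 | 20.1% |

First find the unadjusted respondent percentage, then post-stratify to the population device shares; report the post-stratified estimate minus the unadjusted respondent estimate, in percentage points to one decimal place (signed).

-0.3 percentage points

Naive respondent-only estimate (weights = respondent counts):
  (180/1140)×31.1 + (360/1140)×34 + (300/1140)×45.8 + (300/1140)×20.1 = 32.9895%
Post-stratifying to population shares instead:
  0.22×31.1 + 0.16×34 + 0.31×45.8 + 0.31×20.1 = 32.711%
Difference = 32.711 − 32.9895 = -0.2785 pp.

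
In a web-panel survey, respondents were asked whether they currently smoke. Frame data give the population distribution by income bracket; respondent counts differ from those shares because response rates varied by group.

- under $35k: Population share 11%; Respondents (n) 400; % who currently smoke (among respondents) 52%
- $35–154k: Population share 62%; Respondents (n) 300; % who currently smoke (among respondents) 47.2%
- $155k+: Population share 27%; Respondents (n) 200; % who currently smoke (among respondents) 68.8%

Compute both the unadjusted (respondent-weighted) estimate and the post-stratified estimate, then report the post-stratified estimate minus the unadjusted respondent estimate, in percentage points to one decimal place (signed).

Naive respondent-only estimate (weights = respondent counts):
  (400/900)×52 + (300/900)×47.2 + (200/900)×68.8 = 54.1333%
Post-stratifying to population shares instead:
  0.11×52 + 0.62×47.2 + 0.27×68.8 = 53.56%
Difference = 53.56 − 54.1333 = -0.5733 pp.

-0.6 percentage points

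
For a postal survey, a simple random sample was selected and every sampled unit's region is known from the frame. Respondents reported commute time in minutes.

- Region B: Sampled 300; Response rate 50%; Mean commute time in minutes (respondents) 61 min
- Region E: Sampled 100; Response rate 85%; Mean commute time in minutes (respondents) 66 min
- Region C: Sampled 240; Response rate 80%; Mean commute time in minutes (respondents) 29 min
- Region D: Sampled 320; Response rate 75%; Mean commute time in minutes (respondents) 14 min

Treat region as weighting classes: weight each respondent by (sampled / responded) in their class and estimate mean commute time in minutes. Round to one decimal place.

37.9

Weighting each respondent by the inverse class response rate inflates each class back to its sampled size, so the class weight is n_sampled:
  Region B: 300 × 61 = 18,300
  Region E: 100 × 66 = 6600
  Region C: 240 × 29 = 6960
  Region D: 320 × 14 = 4480
Adjusted estimate = 36,340 / 960 = 37.8542 → 37.9.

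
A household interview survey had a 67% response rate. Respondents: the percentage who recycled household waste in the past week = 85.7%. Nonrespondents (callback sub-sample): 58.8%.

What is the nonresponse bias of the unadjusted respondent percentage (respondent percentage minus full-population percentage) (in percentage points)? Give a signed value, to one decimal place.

+8.9 percentage points

Nonresponse fraction = 1 − 0.67 = 0.33.
Bias = (nonresponse fraction) × (respondent percentage − nonrespondent percentage)
     = 0.33 × (85.7 − 58.8) = 0.33 × 26.9 = 8.877.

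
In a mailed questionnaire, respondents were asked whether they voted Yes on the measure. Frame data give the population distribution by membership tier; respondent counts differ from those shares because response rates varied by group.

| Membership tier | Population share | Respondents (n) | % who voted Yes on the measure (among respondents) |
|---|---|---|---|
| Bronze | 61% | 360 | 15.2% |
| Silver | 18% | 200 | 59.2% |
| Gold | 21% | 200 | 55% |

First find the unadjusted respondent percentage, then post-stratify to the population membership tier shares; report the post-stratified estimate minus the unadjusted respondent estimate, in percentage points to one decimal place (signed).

-5.8 percentage points

Naive respondent-only estimate (weights = respondent counts):
  (360/760)×15.2 + (200/760)×59.2 + (200/760)×55 = 37.2526%
Post-stratifying to population shares instead:
  0.61×15.2 + 0.18×59.2 + 0.21×55 = 31.478%
Difference = 31.478 − 37.2526 = -5.7746 pp.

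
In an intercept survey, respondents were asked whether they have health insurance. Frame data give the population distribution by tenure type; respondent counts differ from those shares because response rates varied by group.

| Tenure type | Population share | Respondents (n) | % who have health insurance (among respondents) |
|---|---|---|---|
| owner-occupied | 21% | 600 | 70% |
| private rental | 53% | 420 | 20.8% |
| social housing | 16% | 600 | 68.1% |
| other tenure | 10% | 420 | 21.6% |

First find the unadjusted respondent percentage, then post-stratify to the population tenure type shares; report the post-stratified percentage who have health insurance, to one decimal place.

38.8%

Unadjusted (pooled respondent) estimate weights by respondent counts:
  (600/2040)×70 + (420/2040)×20.8 + (600/2040)×68.1 + (420/2040)×21.6 = 49.3471%
Reweighting by population tenure type shares:
  0.21×70 + 0.53×20.8 + 0.16×68.1 + 0.1×21.6 = 38.78%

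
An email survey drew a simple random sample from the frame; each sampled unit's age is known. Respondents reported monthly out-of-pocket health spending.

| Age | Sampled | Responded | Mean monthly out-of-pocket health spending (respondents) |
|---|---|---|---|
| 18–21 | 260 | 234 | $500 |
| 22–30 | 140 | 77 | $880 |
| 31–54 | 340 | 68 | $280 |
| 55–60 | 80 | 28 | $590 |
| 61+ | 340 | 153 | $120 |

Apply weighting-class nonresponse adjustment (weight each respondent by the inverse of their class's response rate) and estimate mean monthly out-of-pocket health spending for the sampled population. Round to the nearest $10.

$380

Class response rates: 18–21 234/260 = 90%, 22–30 77/140 = 55%, 31–54 68/340 = 20%, 55–60 28/80 = 35%, 61+ 153/340 = 45%.
Inverse-response-rate weighting restores each class to its sampled count, so class totals weight by n_sampled:
  18–21: 260 × 500 = 130,000
  22–30: 140 × 880 = 123,200
  31–54: 340 × 280 = 95,200
  55–60: 80 × 590 = 47,200
  61+: 340 × 120 = 40,800
Adjusted estimate = 436,400 / 1,160 = 376.207 → $380.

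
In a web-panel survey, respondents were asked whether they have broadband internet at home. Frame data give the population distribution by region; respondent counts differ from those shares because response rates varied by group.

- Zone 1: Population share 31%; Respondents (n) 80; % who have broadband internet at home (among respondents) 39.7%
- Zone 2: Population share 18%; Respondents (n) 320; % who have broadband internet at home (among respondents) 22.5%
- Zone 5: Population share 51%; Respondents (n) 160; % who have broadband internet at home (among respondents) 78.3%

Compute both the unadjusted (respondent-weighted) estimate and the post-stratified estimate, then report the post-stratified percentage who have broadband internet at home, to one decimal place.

Naive respondent-only estimate (weights = respondent counts):
  (80/560)×39.7 + (320/560)×22.5 + (160/560)×78.3 = 40.9%
Post-stratifying to population shares instead:
  0.31×39.7 + 0.18×22.5 + 0.51×78.3 = 56.29%

56.3%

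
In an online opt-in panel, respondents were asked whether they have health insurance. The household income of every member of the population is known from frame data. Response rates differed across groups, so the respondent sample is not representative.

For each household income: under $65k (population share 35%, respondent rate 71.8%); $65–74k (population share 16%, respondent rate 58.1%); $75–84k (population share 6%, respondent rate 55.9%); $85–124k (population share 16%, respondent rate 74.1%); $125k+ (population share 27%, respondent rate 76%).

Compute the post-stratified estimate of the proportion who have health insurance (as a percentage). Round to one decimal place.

70.2%

Weight each group's respondent value by its population share:
  under $65k: 0.35 × 71.8 = 25.13
  $65–74k: 0.16 × 58.1 = 9.296
  $75–84k: 0.06 × 55.9 = 3.354
  $85–124k: 0.16 × 74.1 = 11.856
  $125k+: 0.27 × 76 = 20.52
Post-stratified estimate = 70.156 → 70.2%.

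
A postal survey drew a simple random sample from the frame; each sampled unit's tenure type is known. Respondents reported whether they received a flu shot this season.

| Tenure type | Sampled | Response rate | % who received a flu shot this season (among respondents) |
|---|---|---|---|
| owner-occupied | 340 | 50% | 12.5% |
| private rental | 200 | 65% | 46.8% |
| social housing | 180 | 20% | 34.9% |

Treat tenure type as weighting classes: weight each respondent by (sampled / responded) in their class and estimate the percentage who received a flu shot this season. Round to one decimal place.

With weight = n_sampled/n_responded per class, the weighted class total is n_sampled:
  owner-occupied: 340 × 12.5 = 4250
  private rental: 200 × 46.8 = 9360
  social housing: 180 × 34.9 = 6282
Adjusted estimate = 19,892 / 720 = 27.6278 → 27.6%.

27.6%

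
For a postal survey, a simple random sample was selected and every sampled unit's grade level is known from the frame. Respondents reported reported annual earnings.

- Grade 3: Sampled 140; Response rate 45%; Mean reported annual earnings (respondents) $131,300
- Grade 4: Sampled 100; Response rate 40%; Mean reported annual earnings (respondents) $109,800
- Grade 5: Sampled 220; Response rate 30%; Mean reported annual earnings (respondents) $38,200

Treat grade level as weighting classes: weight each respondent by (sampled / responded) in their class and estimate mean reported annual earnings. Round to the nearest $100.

$82,100

Weighting each respondent by the inverse class response rate inflates each class back to its sampled size, so the class weight is n_sampled:
  Grade 3: 140 × 131,300 = 18,382,000
  Grade 4: 100 × 109,800 = 10,980,000
  Grade 5: 220 × 38,200 = 8,404,000
Adjusted estimate = 37,766,000 / 460 = 82,100 → $82,100.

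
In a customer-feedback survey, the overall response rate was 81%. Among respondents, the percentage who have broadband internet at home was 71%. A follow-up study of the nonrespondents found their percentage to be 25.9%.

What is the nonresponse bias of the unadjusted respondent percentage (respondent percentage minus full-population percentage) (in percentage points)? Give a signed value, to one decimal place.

Nonresponse fraction = 1 − 0.81 = 0.19.
Bias = (nonresponse fraction) × (respondent percentage − nonrespondent percentage)
     = 0.19 × (71 − 25.9) = 0.19 × 45.1 = 8.569.

+8.6 percentage points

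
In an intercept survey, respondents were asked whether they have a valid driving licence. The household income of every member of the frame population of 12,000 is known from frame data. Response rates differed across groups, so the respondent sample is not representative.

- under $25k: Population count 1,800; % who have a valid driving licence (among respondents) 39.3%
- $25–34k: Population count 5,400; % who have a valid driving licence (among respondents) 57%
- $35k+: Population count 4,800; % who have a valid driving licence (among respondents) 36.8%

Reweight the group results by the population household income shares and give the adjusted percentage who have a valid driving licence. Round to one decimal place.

Each cell contributes population-share × respondent value:
  under $25k: (1,800/12,000) × 39.3 = 5.895
  $25–34k: (5,400/12,000) × 57 = 25.65
  $35k+: (4,800/12,000) × 36.8 = 14.72
Post-stratified estimate = 46.265 → 46.3%.

46.3%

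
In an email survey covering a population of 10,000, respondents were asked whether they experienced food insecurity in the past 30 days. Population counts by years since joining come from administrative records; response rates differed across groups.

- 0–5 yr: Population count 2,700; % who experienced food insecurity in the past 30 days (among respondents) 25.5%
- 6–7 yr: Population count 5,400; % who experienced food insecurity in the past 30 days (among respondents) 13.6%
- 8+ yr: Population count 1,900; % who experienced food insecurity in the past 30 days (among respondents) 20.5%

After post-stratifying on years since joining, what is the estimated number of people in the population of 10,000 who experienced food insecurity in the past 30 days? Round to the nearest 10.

1,810

Each cell contributes its population count × the respondent rate:
  0–5 yr: 2,700 × 25.5% = 688.5
  6–7 yr: 5,400 × 13.6% = 734.4
  8+ yr: 1,900 × 20.5% = 389.5
Estimated total = 1812.4 → 1,810.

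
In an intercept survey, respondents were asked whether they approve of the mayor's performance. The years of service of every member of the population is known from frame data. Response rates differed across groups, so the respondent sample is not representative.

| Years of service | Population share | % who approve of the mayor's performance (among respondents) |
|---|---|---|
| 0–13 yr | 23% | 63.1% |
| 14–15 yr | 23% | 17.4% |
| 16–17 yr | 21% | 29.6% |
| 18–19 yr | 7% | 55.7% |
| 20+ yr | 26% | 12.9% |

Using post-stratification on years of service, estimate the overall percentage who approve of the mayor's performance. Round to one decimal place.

Weight each group's respondent value by its population share:
  0–13 yr: 0.23 × 63.1 = 14.513
  14–15 yr: 0.23 × 17.4 = 4.002
  16–17 yr: 0.21 × 29.6 = 6.216
  18–19 yr: 0.07 × 55.7 = 3.899
  20+ yr: 0.26 × 12.9 = 3.354
Post-stratified estimate = 31.984 → 32.0%.

32.0%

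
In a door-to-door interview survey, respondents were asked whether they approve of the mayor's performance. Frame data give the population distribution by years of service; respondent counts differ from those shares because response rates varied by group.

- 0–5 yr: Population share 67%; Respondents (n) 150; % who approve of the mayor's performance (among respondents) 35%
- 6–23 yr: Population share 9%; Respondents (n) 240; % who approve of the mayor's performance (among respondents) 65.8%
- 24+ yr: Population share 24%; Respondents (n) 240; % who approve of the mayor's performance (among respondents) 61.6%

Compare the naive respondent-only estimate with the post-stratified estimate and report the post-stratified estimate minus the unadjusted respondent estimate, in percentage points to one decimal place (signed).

-12.7 percentage points

Unadjusted (pooled respondent) estimate weights by respondent counts:
  (150/630)×35 + (240/630)×65.8 + (240/630)×61.6 = 56.8667%
Post-stratified estimate weights by population shares:
  0.67×35 + 0.09×65.8 + 0.24×61.6 = 44.156%
Difference = 44.156 − 56.8667 = -12.7107 pp.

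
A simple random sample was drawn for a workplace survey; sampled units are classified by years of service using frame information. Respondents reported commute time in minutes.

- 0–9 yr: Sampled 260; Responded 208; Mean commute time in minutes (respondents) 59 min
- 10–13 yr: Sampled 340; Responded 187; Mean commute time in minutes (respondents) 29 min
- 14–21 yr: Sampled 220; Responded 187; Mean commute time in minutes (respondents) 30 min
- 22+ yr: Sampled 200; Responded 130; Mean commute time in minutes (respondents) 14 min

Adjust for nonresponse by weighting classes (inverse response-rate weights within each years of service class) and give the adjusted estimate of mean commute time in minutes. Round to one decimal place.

Response rates by class: 0–9 yr 208/260 = 80%, 10–13 yr 187/340 = 55%, 14–21 yr 187/220 = 85%, 22+ yr 130/200 = 65%.
With weight = n_sampled/n_responded per class, the weighted class total is n_sampled:
  0–9 yr: 260 × 59 = 15,340
  10–13 yr: 340 × 29 = 9860
  14–21 yr: 220 × 30 = 6600
  22+ yr: 200 × 14 = 2800
Adjusted estimate = 34,600 / 1,020 = 33.9216 → 33.9.

33.9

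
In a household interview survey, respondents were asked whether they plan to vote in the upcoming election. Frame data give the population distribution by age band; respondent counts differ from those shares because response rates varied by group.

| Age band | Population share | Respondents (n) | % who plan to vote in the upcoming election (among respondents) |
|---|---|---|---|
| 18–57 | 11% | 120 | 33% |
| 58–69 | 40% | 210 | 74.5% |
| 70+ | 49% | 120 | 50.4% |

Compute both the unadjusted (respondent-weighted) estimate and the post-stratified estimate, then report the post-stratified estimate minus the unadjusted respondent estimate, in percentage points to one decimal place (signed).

+1.1 percentage points

Naive respondent-only estimate (weights = respondent counts):
  (120/450)×33 + (210/450)×74.5 + (120/450)×50.4 = 57.0067%
Reweighting by population age band shares:
  0.11×33 + 0.4×74.5 + 0.49×50.4 = 58.126%
Difference = 58.126 − 57.0067 = 1.1193 pp.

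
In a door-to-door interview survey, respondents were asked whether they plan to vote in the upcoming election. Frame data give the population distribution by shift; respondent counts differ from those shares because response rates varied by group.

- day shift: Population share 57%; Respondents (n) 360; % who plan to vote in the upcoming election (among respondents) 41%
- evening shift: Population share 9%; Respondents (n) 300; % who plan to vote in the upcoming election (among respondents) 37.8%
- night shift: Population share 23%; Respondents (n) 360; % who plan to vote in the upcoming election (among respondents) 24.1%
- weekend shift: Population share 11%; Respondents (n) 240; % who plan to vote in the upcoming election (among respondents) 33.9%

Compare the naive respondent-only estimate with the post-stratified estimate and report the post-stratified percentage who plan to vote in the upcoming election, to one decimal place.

36.0%

Without adjustment, the pooled respondent share is:
  (360/1260)×41 + (300/1260)×37.8 + (360/1260)×24.1 + (240/1260)×33.9 = 34.0571%
Reweighting by population shift shares:
  0.57×41 + 0.09×37.8 + 0.23×24.1 + 0.11×33.9 = 36.044%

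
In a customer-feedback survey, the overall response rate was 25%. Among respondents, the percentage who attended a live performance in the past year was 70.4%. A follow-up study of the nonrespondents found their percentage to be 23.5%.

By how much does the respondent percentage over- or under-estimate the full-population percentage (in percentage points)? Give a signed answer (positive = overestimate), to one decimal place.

+35.2 percentage points

Nonresponse fraction = 1 − 0.25 = 0.75.
Bias = (nonresponse fraction) × (respondent percentage − nonrespondent percentage)
     = 0.75 × (70.4 − 23.5) = 0.75 × 46.9 = 35.175.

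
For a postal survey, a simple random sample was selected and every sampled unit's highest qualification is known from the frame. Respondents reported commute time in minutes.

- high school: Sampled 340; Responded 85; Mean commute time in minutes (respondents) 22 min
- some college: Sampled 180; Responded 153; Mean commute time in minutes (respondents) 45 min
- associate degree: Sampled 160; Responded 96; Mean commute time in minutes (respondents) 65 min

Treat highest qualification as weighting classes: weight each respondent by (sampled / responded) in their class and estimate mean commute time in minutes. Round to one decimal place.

38.2

Response rates by class: high school 85/340 = 25%, some college 153/180 = 85%, associate degree 96/160 = 60%.
Weighting each respondent by the inverse class response rate inflates each class back to its sampled size, so the class weight is n_sampled:
  high school: 340 × 22 = 7480
  some college: 180 × 45 = 8100
  associate degree: 160 × 65 = 10,400
Adjusted estimate = 25,980 / 680 = 38.2059 → 38.2.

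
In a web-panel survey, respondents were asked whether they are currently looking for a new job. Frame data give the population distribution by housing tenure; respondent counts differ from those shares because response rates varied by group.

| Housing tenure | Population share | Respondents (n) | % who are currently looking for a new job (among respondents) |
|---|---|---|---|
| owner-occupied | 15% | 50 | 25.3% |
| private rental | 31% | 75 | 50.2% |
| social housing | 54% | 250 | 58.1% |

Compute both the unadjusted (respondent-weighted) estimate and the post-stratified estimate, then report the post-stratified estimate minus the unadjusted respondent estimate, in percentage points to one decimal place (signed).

-1.4 percentage points

Naive respondent-only estimate (weights = respondent counts):
  (50/375)×25.3 + (75/375)×50.2 + (250/375)×58.1 = 52.1467%
Post-stratified estimate weights by population shares:
  0.15×25.3 + 0.31×50.2 + 0.54×58.1 = 50.731%
Difference = 50.731 − 52.1467 = -1.4157 pp.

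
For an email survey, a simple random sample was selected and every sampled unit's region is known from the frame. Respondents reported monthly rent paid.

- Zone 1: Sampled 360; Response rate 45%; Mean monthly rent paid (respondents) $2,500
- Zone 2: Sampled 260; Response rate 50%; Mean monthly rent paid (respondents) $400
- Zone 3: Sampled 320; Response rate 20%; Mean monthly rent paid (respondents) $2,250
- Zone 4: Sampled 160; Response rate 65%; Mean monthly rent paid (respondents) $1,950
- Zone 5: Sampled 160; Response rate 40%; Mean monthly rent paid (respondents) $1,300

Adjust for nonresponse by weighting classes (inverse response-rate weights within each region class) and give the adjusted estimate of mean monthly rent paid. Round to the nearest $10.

$1,780

Inverse-response-rate weighting restores each class to its sampled count, so class totals weight by n_sampled:
  Zone 1: 360 × 2500 = 900,000
  Zone 2: 260 × 400 = 104,000
  Zone 3: 320 × 2250 = 720,000
  Zone 4: 160 × 1950 = 312,000
  Zone 5: 160 × 1300 = 208,000
Adjusted estimate = 2,244,000 / 1,260 = 1780.95 → $1,780.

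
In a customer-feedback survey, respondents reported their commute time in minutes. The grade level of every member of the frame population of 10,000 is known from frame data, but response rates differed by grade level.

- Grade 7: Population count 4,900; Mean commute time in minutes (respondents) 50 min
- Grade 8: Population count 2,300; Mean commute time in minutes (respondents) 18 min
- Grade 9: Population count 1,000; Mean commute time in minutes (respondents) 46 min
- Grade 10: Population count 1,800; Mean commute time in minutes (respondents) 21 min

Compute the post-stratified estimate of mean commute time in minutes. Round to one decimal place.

Weight each group's respondent value by its population share:
  Grade 7: (4,900/10,000) × 50 = 24.5
  Grade 8: (2,300/10,000) × 18 = 4.14
  Grade 9: (1,000/10,000) × 46 = 4.6
  Grade 10: (1,800/10,000) × 21 = 3.78
Post-stratified estimate = 37.02 → 37.0.

37.0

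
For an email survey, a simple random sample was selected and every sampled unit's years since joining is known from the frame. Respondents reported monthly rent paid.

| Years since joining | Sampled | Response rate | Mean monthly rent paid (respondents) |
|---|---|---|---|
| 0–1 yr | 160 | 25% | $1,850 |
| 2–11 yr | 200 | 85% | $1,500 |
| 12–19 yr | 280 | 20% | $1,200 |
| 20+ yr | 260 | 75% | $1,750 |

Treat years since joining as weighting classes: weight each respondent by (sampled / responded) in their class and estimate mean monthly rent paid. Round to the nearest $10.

$1,540

Inverse-response-rate weighting restores each class to its sampled count, so class totals weight by n_sampled:
  0–1 yr: 160 × 1850 = 296,000
  2–11 yr: 200 × 1500 = 300,000
  12–19 yr: 280 × 1200 = 336,000
  20+ yr: 260 × 1750 = 455,000
Adjusted estimate = 1,387,000 / 900 = 1541.11 → $1,540.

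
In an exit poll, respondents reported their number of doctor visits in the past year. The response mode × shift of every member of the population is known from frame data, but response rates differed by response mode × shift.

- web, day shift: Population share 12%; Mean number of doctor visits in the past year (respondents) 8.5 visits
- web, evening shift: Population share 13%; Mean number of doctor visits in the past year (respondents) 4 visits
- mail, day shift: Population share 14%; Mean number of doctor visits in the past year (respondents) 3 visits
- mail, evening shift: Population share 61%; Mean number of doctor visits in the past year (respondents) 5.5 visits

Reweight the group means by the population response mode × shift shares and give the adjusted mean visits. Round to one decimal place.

Each cell contributes population-share × respondent value:
  web, day shift: 0.12 × 8.5 = 1.02
  web, evening shift: 0.13 × 4 = 0.52
  mail, day shift: 0.14 × 3 = 0.42
  mail, evening shift: 0.61 × 5.5 = 3.355
Post-stratified estimate = 5.315 → 5.3.

5.3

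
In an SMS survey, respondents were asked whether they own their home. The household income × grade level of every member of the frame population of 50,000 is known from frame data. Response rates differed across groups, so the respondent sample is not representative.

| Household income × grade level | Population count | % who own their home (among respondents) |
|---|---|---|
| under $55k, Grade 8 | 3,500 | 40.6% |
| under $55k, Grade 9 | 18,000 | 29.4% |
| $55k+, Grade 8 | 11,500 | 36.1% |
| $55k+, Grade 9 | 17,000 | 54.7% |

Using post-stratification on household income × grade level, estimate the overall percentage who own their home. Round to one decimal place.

40.3%

Post-stratification weights by population share, not respondent share:
  under $55k, Grade 8: (3,500/50,000) × 40.6 = 2.842
  under $55k, Grade 9: (18,000/50,000) × 29.4 = 10.584
  $55k+, Grade 8: (11,500/50,000) × 36.1 = 8.303
  $55k+, Grade 9: (17,000/50,000) × 54.7 = 18.598
Post-stratified estimate = 40.327 → 40.3%.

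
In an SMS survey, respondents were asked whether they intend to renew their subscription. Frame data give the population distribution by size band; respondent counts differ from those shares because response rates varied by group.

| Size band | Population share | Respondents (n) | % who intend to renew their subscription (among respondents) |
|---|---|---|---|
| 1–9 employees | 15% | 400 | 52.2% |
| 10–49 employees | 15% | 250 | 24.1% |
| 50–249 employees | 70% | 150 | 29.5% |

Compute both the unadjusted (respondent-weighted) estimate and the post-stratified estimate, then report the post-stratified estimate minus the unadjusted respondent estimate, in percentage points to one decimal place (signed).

-7.1 percentage points

Unadjusted (pooled respondent) estimate weights by respondent counts:
  (400/800)×52.2 + (250/800)×24.1 + (150/800)×29.5 = 39.1625%
Post-stratified estimate weights by population shares:
  0.15×52.2 + 0.15×24.1 + 0.7×29.5 = 32.095%
Difference = 32.095 − 39.1625 = -7.0675 pp.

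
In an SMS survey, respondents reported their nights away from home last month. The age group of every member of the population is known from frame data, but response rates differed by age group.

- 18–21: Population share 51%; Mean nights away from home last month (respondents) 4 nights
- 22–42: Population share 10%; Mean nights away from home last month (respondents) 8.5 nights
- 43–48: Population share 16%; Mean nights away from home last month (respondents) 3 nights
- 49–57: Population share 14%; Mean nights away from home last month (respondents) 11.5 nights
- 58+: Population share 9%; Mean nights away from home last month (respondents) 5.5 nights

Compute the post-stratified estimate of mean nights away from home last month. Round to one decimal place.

Each cell contributes population-share × respondent value:
  18–21: 0.51 × 4 = 2.04
  22–42: 0.1 × 8.5 = 0.85
  43–48: 0.16 × 3 = 0.48
  49–57: 0.14 × 11.5 = 1.61
  58+: 0.09 × 5.5 = 0.495
Post-stratified estimate = 5.475 → 5.5.

5.5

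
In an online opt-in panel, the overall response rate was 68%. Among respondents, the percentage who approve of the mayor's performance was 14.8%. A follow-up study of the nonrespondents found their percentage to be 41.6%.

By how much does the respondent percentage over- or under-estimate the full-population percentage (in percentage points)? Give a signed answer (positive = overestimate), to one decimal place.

Nonresponse fraction = 1 − 0.68 = 0.32.
Bias = (nonresponse fraction) × (respondent percentage − nonrespondent percentage)
     = 0.32 × (14.8 − 41.6) = 0.32 × -26.8 = -8.576.

-8.6 percentage points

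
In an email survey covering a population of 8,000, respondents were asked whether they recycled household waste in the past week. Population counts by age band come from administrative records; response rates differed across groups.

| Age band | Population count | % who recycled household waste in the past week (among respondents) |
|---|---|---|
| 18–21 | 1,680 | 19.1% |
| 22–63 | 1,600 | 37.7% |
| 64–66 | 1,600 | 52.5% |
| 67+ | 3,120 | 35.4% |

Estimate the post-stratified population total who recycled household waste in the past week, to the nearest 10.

Apply each group's respondent rate to its population count:
  18–21: 1,680 × 19.1% = 320.88
  22–63: 1,600 × 37.7% = 603.2
  64–66: 1,600 × 52.5% = 840
  67+: 3,120 × 35.4% = 1104.48
Estimated total = 2868.56 → 2,870.

2,870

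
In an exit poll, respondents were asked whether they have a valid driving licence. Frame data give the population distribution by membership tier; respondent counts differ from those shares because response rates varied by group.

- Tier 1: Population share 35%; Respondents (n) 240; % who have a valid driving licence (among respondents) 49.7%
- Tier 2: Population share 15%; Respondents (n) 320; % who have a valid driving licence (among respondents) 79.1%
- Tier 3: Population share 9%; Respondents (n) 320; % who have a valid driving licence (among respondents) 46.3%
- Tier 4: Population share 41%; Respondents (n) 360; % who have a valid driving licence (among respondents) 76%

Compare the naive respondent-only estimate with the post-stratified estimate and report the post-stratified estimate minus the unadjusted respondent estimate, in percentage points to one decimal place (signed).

Unadjusted (pooled respondent) estimate weights by respondent counts:
  (240/1240)×49.7 + (320/1240)×79.1 + (320/1240)×46.3 + (360/1240)×76 = 64.0452%
Reweighting by population membership tier shares:
  0.35×49.7 + 0.15×79.1 + 0.09×46.3 + 0.41×76 = 64.587%
Difference = 64.587 − 64.0452 = 0.5418 pp.

+0.5 percentage points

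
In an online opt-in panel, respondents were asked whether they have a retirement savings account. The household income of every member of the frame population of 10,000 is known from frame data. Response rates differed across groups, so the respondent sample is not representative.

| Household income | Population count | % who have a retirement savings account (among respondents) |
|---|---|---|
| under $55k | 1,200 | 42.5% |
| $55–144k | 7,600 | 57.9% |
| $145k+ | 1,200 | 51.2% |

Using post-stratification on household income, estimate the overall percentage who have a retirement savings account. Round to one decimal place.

Reweight to the known household income distribution:
  under $55k: (1,200/10,000) × 42.5 = 5.1
  $55–144k: (7,600/10,000) × 57.9 = 44.004
  $145k+: (1,200/10,000) × 51.2 = 6.144
Post-stratified estimate = 55.248 → 55.2%.

55.2%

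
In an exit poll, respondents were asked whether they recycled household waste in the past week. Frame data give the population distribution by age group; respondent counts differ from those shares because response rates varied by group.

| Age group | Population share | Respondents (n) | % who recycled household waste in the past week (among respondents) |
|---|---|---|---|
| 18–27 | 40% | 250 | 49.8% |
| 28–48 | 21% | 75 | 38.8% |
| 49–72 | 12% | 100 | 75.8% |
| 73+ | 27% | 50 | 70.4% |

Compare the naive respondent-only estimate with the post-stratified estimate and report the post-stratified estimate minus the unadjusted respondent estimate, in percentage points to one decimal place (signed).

Naive respondent-only estimate (weights = respondent counts):
  (250/475)×49.8 + (75/475)×38.8 + (100/475)×75.8 + (50/475)×70.4 = 55.7053%
Post-stratified estimate weights by population shares:
  0.4×49.8 + 0.21×38.8 + 0.12×75.8 + 0.27×70.4 = 56.172%
Difference = 56.172 − 55.7053 = 0.4667 pp.

+0.5 percentage points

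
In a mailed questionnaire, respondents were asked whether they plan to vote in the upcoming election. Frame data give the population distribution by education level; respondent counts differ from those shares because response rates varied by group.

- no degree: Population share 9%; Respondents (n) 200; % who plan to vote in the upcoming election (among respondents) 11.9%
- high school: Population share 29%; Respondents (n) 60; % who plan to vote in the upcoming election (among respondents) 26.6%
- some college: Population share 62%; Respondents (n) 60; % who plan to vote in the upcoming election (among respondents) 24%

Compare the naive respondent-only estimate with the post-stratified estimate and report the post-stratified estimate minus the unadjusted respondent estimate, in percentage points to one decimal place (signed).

Without adjustment, the pooled respondent share is:
  (200/320)×11.9 + (60/320)×26.6 + (60/320)×24 = 16.925%
Post-stratified estimate weights by population shares:
  0.09×11.9 + 0.29×26.6 + 0.62×24 = 23.665%
Difference = 23.665 − 16.925 = 6.74 pp.

+6.7 percentage points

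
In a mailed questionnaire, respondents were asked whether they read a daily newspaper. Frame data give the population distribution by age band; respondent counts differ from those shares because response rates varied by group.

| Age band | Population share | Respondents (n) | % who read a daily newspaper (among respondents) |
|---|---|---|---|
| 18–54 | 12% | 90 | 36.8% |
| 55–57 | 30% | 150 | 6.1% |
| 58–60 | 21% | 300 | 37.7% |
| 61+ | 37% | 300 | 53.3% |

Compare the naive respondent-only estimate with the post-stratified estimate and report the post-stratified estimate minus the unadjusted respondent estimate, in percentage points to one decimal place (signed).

Without adjustment, the pooled respondent share is:
  (90/840)×36.8 + (150/840)×6.1 + (300/840)×37.7 + (300/840)×53.3 = 37.5321%
Reweighting by population age band shares:
  0.12×36.8 + 0.3×6.1 + 0.21×37.7 + 0.37×53.3 = 33.884%
Difference = 33.884 − 37.5321 = -3.6481 pp.

-3.6 percentage points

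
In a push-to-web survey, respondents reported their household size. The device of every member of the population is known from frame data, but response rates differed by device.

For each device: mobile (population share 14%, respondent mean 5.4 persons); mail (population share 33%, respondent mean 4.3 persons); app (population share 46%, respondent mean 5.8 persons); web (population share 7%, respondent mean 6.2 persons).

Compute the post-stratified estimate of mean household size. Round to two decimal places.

Reweight to the known device distribution:
  mobile: 0.14 × 5.4 = 0.756
  mail: 0.33 × 4.3 = 1.419
  app: 0.46 × 5.8 = 2.668
  web: 0.07 × 6.2 = 0.434
Post-stratified estimate = 5.277 → 5.28.

5.28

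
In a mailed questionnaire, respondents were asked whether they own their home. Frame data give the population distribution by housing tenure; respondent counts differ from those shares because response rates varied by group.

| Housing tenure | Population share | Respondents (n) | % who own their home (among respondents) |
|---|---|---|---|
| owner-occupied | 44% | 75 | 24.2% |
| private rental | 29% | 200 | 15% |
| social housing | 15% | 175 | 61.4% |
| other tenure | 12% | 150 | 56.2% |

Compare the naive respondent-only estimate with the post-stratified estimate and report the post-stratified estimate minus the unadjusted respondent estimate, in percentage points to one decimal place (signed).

-9.0 percentage points

Unadjusted (pooled respondent) estimate weights by respondent counts:
  (75/600)×24.2 + (200/600)×15 + (175/600)×61.4 + (150/600)×56.2 = 39.9833%
Post-stratifying to population shares instead:
  0.44×24.2 + 0.29×15 + 0.15×61.4 + 0.12×56.2 = 30.952%
Difference = 30.952 − 39.9833 = -9.0313 pp.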